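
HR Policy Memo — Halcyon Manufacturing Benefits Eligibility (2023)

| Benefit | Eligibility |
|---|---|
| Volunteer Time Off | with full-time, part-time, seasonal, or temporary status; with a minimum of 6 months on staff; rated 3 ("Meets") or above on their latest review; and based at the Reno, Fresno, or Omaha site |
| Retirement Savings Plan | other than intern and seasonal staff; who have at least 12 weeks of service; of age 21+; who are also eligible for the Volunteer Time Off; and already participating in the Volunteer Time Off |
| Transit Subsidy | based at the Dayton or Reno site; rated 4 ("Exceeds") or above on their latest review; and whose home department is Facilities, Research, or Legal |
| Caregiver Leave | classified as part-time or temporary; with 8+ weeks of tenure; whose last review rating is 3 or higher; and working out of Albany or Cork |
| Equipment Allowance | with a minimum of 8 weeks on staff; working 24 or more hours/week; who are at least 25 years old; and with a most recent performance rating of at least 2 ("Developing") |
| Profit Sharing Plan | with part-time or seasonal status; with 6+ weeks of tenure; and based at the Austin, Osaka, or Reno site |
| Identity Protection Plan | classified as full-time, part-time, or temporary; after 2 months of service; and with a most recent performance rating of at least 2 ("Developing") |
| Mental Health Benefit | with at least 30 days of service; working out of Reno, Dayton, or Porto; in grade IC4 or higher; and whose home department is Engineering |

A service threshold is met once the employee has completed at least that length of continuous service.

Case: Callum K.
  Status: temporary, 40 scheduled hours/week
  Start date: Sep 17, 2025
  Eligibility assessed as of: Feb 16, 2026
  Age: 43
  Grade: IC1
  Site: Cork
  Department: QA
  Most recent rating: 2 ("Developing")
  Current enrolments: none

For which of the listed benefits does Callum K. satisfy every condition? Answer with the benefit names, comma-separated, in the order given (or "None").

Service from Sep 17, 2025 to Feb 16, 2026: 152 days.
Volunteer Time Off — status temporary ✓; service 152 days < 6 months (≈180 days) ✗ → not eligible.
Retirement Savings Plan — status temporary ✓ (not excluded); service 152 days ≥ 12 weeks (≈84 days) ✓; age 43 ≥ 21 ✓; not eligible for Volunteer Time Off ✗ → not eligible.
Transit Subsidy — site Cork ✗ (not Dayton or Reno) → not eligible.
Caregiver Leave — status temporary ✓; service 152 days ≥ 8 weeks (≈56 days) ✓; rating 2 < 3 ✗ → not eligible.
Equipment Allowance — service 152 days ≥ 8 weeks (≈56 days) ✓; 40 hrs/wk ≥ 24 ✓; age 43 ≥ 25 ✓; rating 2 ≥ 2 ✓ → eligible.
Profit Sharing Plan — status temporary ✗ (requires part-time or seasonal) → not eligible.
Identity Protection Plan — status temporary ✓; service 152 days ≥ 2 months (≈60 days) ✓; rating 2 ≥ 2 ✓ → eligible.
Mental Health Benefit — service 152 days ≥ 30 days ✓; site Cork ✗ (not Reno, Dayton, or Porto) → not eligible.

Equipment Allowance, Identity Protection Plan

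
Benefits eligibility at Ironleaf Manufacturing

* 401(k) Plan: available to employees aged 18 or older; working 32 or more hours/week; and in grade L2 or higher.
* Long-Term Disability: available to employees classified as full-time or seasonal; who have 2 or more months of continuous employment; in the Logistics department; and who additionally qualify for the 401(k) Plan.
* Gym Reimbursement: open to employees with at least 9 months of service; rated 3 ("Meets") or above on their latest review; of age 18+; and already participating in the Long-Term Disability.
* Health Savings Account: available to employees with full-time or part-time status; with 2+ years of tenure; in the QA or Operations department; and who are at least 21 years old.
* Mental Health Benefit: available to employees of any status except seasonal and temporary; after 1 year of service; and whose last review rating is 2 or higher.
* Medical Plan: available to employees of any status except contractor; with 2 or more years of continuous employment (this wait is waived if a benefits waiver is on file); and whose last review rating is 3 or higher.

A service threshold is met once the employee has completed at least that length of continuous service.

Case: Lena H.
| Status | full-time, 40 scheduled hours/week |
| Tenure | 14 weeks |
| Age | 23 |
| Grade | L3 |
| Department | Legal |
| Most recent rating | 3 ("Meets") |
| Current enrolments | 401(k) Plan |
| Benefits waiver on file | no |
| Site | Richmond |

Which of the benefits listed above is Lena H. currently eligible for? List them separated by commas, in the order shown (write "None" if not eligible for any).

401(k) Plan

401(k) Plan — age 23 ≥ 18 ✓; 40 hrs/wk ≥ 32 ✓; grade L3 ≥ L2 ✓ → eligible.
Long-Term Disability — status full-time ✓; service 14 weeks ≥ 2 months (≈60 days) ✓; dept Legal ✗ → not eligible.
Gym Reimbursement — service 14 weeks < 9 months (≈270 days) ✗ → not eligible.
Health Savings Account — status full-time ✓; service 14 weeks < 2 years (≈730 days) ✗ → not eligible.
Mental Health Benefit — status full-time ✓ (not excluded); service 14 weeks < 1 year (≈365 days) ✗ → not eligible.
Medical Plan — status full-time ✓ (not excluded); no waiver, service 14 weeks < 2 years (≈730 days) ✗ → not eligible.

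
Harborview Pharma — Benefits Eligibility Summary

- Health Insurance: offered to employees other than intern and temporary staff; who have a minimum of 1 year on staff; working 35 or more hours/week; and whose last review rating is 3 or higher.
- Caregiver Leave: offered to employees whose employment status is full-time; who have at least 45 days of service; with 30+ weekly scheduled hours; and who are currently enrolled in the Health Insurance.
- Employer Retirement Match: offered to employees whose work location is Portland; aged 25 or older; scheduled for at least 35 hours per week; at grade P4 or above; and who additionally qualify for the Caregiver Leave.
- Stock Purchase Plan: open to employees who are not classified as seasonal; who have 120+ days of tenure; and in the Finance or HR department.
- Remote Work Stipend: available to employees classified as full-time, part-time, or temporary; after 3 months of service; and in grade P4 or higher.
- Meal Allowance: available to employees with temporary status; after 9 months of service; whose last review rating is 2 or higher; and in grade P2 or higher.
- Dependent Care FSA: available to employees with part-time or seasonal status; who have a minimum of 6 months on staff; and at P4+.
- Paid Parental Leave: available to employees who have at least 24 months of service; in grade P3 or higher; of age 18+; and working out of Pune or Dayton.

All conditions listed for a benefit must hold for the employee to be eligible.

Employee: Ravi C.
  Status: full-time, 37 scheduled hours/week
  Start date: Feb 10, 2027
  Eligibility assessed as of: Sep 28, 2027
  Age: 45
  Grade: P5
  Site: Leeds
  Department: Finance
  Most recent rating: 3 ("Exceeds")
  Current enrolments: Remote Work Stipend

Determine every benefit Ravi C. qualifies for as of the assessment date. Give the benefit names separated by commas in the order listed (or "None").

Service from Feb 10, 2027 to Sep 28, 2027: 230 days.
Health Insurance — status full-time ✓ (not excluded); service 230 days < 1 year (≈365 days) ✗ → not eligible.
Caregiver Leave — status full-time ✓; service 230 days ≥ 45 days ✓; 37 hrs/wk ≥ 30 ✓; not enrolled in Health Insurance ✗ → not eligible.
Employer Retirement Match — site Leeds ✗ (not Portland) → not eligible.
Stock Purchase Plan — status full-time ✓ (not excluded); service 230 days ≥ 120 days ✓; dept Finance ✓ → eligible.
Remote Work Stipend — status full-time ✓; service 230 days ≥ 3 months (≈90 days) ✓; grade P5 ≥ P4 ✓ → eligible.
Meal Allowance — status full-time ✗ (requires temporary) → not eligible.
Dependent Care FSA — status full-time ✗ (requires part-time or seasonal) → not eligible.
Paid Parental Leave — service 230 days < 24 months (≈720 days) ✗ → not eligible.

Stock Purchase Plan, Remote Work Stipend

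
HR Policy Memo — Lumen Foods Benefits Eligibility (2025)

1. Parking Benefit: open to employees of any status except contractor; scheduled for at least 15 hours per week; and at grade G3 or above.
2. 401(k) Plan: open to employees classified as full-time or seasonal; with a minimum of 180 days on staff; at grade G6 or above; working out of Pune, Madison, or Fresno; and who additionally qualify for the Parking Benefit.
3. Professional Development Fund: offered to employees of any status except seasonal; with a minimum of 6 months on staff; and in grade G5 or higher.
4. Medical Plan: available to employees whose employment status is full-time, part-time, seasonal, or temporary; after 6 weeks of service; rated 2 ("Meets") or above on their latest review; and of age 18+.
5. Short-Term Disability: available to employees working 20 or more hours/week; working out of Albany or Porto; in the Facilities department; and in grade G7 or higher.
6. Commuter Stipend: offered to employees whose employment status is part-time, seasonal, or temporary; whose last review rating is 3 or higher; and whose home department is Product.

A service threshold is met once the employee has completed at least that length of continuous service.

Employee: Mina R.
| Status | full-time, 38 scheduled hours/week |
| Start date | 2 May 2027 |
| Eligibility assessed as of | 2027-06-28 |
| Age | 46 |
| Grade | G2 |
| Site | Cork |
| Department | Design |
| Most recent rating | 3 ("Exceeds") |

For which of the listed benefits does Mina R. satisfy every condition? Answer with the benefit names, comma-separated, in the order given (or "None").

Medical Plan

Service from 2 May 2027 to 2027-06-28: 57 days.
Parking Benefit — status full-time ✓ (not excluded); 38 hrs/wk ≥ 15 ✓; grade G2 < G3 ✗ → not eligible.
401(k) Plan — status full-time ✓; service 57 days < 180 days ✗ → not eligible.
Professional Development Fund — status full-time ✓ (not excluded); service 57 days < 6 months (≈180 days) ✗ → not eligible.
Medical Plan — status full-time ✓; service 57 days ≥ 6 weeks (≈42 days) ✓; rating 3 ≥ 2 ✓; age 46 ≥ 18 ✓ → eligible.
Short-Term Disability — 38 hrs/wk ≥ 20 ✓; site Cork ✗ (not Albany or Porto) → not eligible.
Commuter Stipend — status full-time ✗ (requires part-time, seasonal, or temporary) → not eligible.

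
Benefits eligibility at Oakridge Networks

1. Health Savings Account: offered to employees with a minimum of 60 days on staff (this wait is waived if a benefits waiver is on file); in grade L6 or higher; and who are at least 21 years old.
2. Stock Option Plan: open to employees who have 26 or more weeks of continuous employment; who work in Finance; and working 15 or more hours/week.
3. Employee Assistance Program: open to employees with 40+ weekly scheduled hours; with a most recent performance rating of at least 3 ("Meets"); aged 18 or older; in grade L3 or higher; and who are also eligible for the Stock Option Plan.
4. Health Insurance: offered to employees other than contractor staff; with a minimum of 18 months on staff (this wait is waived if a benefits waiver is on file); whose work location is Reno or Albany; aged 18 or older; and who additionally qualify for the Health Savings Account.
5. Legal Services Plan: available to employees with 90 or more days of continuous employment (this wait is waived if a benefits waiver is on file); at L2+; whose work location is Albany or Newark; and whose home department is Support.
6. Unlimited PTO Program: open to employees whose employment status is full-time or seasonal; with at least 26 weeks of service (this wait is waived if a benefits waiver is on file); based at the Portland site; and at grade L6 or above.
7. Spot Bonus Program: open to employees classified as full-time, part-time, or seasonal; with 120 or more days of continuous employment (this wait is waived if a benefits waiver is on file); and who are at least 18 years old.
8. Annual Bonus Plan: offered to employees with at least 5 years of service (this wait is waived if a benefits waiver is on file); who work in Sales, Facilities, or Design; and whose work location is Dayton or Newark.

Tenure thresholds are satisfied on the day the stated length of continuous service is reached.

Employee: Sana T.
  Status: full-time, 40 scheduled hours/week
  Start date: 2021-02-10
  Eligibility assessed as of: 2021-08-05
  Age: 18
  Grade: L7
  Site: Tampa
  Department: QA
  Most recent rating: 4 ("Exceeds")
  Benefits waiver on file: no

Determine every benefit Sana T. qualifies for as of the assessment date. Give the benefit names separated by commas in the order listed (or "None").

Spot Bonus Program

Service from 2021-02-10 to 2021-08-05: 176 days.
Health Savings Account — no waiver, service 176 days ≥ 60 days ✓; grade L7 ≥ L6 ✓; age 18 < 21 ✗ → not eligible.
Stock Option Plan — service 176 days < 26 weeks (≈182 days) ✗ → not eligible.
Employee Assistance Program — 40 hrs/wk ≥ 40 ✓; rating 4 ≥ 3 ✓; age 18 ≥ 18 ✓; grade L7 ≥ L3 ✓; not eligible for Stock Option Plan ✗ → not eligible.
Health Insurance — status full-time ✓ (not excluded); no waiver, service 176 days < 18 months (≈540 days) ✗ → not eligible.
Legal Services Plan — no waiver, service 176 days ≥ 90 days ✓; grade L7 ≥ L2 ✓; site Tampa ✗ (not Albany or Newark) → not eligible.
Unlimited PTO Program — status full-time ✓; no waiver, service 176 days < 26 weeks (≈182 days) ✗ → not eligible.
Spot Bonus Program — status full-time ✓; no waiver, service 176 days ≥ 120 days ✓; age 18 ≥ 18 ✓ → eligible.
Annual Bonus Plan — no waiver, service 176 days < 5 years (≈1825 days) ✗ → not eligible.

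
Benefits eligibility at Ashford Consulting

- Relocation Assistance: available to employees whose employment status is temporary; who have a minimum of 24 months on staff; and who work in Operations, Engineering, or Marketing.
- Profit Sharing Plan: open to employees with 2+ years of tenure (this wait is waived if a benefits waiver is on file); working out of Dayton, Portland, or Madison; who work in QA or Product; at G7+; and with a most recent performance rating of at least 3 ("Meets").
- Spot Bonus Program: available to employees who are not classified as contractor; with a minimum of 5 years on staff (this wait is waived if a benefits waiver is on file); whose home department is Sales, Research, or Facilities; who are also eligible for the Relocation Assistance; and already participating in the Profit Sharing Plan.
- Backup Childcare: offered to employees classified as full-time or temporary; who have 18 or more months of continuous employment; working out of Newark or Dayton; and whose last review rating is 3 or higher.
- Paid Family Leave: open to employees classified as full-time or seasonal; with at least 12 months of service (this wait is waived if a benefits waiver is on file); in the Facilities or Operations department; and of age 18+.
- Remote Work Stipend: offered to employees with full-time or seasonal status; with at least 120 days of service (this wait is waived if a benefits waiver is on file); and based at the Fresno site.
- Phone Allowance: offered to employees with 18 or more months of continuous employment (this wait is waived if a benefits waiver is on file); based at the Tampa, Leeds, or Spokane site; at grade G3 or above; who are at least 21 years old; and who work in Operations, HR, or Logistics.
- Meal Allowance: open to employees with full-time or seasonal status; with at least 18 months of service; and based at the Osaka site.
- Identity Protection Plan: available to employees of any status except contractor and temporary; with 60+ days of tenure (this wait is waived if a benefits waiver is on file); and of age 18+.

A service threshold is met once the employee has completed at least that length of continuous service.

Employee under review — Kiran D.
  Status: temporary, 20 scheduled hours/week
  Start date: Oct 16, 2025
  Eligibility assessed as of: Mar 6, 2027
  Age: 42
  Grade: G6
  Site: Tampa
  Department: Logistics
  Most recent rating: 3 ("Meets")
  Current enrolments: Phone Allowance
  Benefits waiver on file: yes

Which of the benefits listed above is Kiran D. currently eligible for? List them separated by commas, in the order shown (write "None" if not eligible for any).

Service from Oct 16, 2025 to Mar 6, 2027: 506 days.
Relocation Assistance — status temporary ✓; service 506 days < 24 months (≈720 days) ✗ → not eligible.
Profit Sharing Plan — benefits waiver on file ✓; site Tampa ✗ (not Dayton, Portland, or Madison) → not eligible.
Spot Bonus Program — status temporary ✓ (not excluded); benefits waiver on file ✓; dept Logistics ✗ → not eligible.
Backup Childcare — status temporary ✓; service 506 days < 18 months (≈540 days) ✗ → not eligible.
Paid Family Leave — status temporary ✗ (requires full-time or seasonal) → not eligible.
Remote Work Stipend — status temporary ✗ (requires full-time or seasonal) → not eligible.
Phone Allowance — benefits waiver on file ✓; site Tampa ✓; grade G6 ≥ G3 ✓; age 42 ≥ 21 ✓; dept Logistics ✓ → eligible.
Meal Allowance — status temporary ✗ (requires full-time or seasonal) → not eligible.
Identity Protection Plan — status temporary ✗ (excluded) → not eligible.

Phone Allowance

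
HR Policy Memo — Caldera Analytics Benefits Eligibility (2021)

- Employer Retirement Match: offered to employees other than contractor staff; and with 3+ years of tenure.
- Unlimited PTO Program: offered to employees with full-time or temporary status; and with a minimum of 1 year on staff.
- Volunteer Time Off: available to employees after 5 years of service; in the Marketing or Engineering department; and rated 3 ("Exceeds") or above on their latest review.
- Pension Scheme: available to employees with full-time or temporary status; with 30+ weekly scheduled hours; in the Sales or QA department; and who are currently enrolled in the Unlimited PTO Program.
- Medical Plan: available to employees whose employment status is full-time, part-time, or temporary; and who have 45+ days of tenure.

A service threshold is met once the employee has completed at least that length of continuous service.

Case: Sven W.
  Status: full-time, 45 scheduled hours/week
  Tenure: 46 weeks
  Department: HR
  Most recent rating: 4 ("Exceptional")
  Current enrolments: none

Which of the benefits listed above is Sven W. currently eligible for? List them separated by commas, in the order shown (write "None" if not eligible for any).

Employer Retirement Match — status full-time ✓ (not excluded); service 46 weeks < 3 years (≈1095 days) ✗ → not eligible.
Unlimited PTO Program — status full-time ✓; service 46 weeks < 1 year (≈365 days) ✗ → not eligible.
Volunteer Time Off — service 46 weeks < 5 years (≈1825 days) ✗ → not eligible.
Pension Scheme — status full-time ✓; 45 hrs/wk ≥ 30 ✓; dept HR ✗ → not eligible.
Medical Plan — status full-time ✓; service 46 weeks ≥ 45 days ✓ → eligible.

Medical Plan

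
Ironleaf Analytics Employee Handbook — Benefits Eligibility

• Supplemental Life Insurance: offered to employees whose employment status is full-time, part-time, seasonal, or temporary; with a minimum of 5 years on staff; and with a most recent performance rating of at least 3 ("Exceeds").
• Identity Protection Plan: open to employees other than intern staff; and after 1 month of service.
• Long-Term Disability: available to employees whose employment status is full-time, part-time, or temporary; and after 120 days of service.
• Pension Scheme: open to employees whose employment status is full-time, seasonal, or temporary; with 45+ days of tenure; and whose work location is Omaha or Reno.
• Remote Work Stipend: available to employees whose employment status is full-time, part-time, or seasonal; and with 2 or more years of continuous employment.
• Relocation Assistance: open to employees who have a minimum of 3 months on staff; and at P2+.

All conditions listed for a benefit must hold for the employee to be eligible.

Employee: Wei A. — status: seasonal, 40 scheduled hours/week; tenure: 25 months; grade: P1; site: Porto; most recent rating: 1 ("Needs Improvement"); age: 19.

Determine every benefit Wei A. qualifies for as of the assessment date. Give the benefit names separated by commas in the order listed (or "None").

Supplemental Life Insurance — status seasonal ✓; service 25 months < 5 years (≈1825 days) ✗ → not eligible.
Identity Protection Plan — status seasonal ✓ (not excluded); service 25 months ≥ 1 month ✓ → eligible.
Long-Term Disability — status seasonal ✗ (requires full-time, part-time, or temporary) → not eligible.
Pension Scheme — status seasonal ✓; service 25 months ≥ 45 days ✓; site Porto ✗ (not Omaha or Reno) → not eligible.
Remote Work Stipend — status seasonal ✓; service 25 months ≥ 2 years (≈730 days) ✓ → eligible.
Relocation Assistance — service 25 months ≥ 3 months ✓; grade P1 < P2 ✗ → not eligible.

Identity Protection Plan, Remote Work Stipend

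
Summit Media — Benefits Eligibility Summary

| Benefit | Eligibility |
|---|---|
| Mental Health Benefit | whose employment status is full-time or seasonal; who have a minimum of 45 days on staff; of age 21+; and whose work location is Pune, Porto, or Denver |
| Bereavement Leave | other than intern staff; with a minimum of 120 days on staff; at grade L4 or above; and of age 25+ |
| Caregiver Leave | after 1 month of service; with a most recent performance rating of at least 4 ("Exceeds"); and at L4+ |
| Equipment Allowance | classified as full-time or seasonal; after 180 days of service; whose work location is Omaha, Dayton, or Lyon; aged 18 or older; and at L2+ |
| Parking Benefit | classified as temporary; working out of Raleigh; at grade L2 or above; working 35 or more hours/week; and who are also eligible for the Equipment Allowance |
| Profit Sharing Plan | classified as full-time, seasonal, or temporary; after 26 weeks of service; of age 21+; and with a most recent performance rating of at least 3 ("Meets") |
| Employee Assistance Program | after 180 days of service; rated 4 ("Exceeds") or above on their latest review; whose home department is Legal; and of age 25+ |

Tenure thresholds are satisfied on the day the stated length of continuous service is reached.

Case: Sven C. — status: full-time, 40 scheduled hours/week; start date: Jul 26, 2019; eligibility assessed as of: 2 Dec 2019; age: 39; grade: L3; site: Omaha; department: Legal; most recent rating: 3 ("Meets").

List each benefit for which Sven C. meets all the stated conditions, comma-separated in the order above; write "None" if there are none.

None

Service from Jul 26, 2019 to 2 Dec 2019: 129 days.
Mental Health Benefit — status full-time ✓; service 129 days ≥ 45 days ✓; age 39 ≥ 21 ✓; site Omaha ✗ (not Pune, Porto, or Denver) → not eligible.
Bereavement Leave — status full-time ✓ (not excluded); service 129 days ≥ 120 days ✓; grade L3 < L4 ✗ → not eligible.
Caregiver Leave — service 129 days ≥ 1 month (≈30 days) ✓; rating 3 < 4 ✗ → not eligible.
Equipment Allowance — status full-time ✓; service 129 days < 180 days ✗ → not eligible.
Parking Benefit — status full-time ✗ (requires temporary) → not eligible.
Profit Sharing Plan — status full-time ✓; service 129 days < 26 weeks (≈182 days) ✗ → not eligible.
Employee Assistance Program — service 129 days < 180 days ✗ → not eligible.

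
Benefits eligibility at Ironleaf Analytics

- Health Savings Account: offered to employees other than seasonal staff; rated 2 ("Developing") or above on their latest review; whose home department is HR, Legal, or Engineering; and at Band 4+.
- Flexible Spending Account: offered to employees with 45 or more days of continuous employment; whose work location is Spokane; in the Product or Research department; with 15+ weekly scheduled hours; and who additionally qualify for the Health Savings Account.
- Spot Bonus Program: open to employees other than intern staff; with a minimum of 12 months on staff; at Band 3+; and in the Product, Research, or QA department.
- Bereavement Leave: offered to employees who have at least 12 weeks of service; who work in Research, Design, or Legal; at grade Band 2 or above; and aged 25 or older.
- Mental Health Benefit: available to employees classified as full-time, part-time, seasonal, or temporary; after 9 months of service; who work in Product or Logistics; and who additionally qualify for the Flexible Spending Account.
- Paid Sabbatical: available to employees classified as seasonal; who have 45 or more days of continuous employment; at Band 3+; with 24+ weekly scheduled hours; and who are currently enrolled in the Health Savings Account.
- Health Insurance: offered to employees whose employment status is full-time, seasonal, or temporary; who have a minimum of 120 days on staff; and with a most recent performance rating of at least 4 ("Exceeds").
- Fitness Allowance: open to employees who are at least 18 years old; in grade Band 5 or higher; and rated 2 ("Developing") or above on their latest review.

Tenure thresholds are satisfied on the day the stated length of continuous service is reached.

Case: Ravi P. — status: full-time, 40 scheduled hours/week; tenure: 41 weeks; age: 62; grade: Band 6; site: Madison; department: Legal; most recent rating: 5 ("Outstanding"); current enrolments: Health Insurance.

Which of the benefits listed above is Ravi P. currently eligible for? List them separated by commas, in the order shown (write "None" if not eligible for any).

Health Savings Account — status full-time ✓ (not excluded); rating 5 ≥ 2 ✓; dept Legal ✓; grade Band 6 ≥ Band 4 ✓ → eligible.
Flexible Spending Account — service 41 weeks ≥ 45 days ✓; site Madison ✗ (not Spokane) → not eligible.
Spot Bonus Program — status full-time ✓ (not excluded); service 41 weeks < 12 months (≈360 days) ✗ → not eligible.
Bereavement Leave — service 41 weeks ≥ 12 weeks ✓; dept Legal ✓; grade Band 6 ≥ Band 2 ✓; age 62 ≥ 25 ✓ → eligible.
Mental Health Benefit — status full-time ✓; service 41 weeks ≥ 9 months (≈270 days) ✓; dept Legal ✗ → not eligible.
Paid Sabbatical — status full-time ✗ (requires seasonal) → not eligible.
Health Insurance — status full-time ✓; service 41 weeks ≥ 120 days ✓; rating 5 ≥ 4 ✓ → eligible.
Fitness Allowance — age 62 ≥ 18 ✓; grade Band 6 ≥ Band 5 ✓; rating 5 ≥ 2 ✓ → eligible.

Health Savings Account, Bereavement Leave, Health Insurance, Fitness Allowance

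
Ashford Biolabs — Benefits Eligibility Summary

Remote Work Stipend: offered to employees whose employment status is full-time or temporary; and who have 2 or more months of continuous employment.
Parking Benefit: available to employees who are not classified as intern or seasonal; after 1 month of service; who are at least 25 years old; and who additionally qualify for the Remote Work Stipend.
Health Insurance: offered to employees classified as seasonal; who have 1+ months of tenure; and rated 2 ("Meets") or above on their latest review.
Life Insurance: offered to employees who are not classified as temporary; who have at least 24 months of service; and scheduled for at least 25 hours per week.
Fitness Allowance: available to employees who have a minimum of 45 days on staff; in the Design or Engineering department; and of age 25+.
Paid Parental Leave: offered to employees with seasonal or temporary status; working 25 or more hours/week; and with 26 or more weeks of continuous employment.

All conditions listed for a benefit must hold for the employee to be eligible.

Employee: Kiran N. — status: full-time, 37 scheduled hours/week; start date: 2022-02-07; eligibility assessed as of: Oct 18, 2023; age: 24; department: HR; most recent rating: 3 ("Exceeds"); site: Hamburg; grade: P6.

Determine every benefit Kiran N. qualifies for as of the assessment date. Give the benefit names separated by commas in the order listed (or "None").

Remote Work Stipend

Service from 2022-02-07 to Oct 18, 2023: 618 days.
Remote Work Stipend — status full-time ✓; service 618 days ≥ 2 months (≈60 days) ✓ → eligible.
Parking Benefit — status full-time ✓ (not excluded); service 618 days ≥ 1 month (≈30 days) ✓; age 24 < 25 ✗ → not eligible.
Health Insurance — status full-time ✗ (requires seasonal) → not eligible.
Life Insurance — status full-time ✓ (not excluded); service 618 days < 24 months (≈720 days) ✗ → not eligible.
Fitness Allowance — service 618 days ≥ 45 days ✓; dept HR ✗ → not eligible.
Paid Parental Leave — status full-time ✗ (requires seasonal or temporary) → not eligible.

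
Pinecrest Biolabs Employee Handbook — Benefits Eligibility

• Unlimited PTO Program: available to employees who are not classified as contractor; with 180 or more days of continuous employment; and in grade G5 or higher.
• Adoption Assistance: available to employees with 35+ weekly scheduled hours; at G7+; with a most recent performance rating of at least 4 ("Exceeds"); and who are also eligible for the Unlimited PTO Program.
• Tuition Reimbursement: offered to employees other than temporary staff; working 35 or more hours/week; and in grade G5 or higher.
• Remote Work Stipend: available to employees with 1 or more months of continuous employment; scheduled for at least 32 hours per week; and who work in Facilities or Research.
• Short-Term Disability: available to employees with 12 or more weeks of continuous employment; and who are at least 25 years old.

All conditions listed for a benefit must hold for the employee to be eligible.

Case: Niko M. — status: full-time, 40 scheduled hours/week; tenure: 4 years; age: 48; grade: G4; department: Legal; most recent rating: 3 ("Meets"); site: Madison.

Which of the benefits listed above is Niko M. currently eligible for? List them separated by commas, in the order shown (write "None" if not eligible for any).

Unlimited PTO Program — status full-time ✓ (not excluded); service 4 years ≥ 180 days ✓; grade G4 < G5 ✗ → not eligible.
Adoption Assistance — 40 hrs/wk ≥ 35 ✓; grade G4 < G7 ✗ → not eligible.
Tuition Reimbursement — status full-time ✓ (not excluded); 40 hrs/wk ≥ 35 ✓; grade G4 < G5 ✗ → not eligible.
Remote Work Stipend — service 4 years ≥ 1 month (≈30 days) ✓; 40 hrs/wk ≥ 32 ✓; dept Legal ✗ → not eligible.
Short-Term Disability — service 4 years ≥ 12 weeks (≈84 days) ✓; age 48 ≥ 25 ✓ → eligible.

Short-Term Disability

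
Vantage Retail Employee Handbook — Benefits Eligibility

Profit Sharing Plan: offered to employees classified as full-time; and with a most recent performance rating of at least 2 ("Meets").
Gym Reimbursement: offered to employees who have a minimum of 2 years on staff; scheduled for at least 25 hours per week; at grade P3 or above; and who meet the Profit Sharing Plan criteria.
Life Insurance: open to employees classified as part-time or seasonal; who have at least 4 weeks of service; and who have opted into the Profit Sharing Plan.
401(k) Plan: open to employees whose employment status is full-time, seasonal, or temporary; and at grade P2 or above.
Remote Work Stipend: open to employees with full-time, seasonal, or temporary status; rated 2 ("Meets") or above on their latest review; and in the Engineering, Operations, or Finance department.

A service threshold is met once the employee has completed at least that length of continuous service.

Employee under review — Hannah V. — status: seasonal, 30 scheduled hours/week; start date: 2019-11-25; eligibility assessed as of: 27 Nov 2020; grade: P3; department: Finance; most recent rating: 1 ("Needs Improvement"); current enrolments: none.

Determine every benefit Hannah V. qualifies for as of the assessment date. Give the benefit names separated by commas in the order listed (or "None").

401(k) Plan

Service from 2019-11-25 to 27 Nov 2020: 368 days.
Profit Sharing Plan — status seasonal ✗ (requires full-time) → not eligible.
Gym Reimbursement — service 368 days < 2 years (≈730 days) ✗ → not eligible.
Life Insurance — status seasonal ✓; service 368 days ≥ 4 weeks (≈28 days) ✓; not enrolled in Profit Sharing Plan ✗ → not eligible.
401(k) Plan — status seasonal ✓; grade P3 ≥ P2 ✓ → eligible.
Remote Work Stipend — status seasonal ✓; rating 1 < 2 ✗ → not eligible.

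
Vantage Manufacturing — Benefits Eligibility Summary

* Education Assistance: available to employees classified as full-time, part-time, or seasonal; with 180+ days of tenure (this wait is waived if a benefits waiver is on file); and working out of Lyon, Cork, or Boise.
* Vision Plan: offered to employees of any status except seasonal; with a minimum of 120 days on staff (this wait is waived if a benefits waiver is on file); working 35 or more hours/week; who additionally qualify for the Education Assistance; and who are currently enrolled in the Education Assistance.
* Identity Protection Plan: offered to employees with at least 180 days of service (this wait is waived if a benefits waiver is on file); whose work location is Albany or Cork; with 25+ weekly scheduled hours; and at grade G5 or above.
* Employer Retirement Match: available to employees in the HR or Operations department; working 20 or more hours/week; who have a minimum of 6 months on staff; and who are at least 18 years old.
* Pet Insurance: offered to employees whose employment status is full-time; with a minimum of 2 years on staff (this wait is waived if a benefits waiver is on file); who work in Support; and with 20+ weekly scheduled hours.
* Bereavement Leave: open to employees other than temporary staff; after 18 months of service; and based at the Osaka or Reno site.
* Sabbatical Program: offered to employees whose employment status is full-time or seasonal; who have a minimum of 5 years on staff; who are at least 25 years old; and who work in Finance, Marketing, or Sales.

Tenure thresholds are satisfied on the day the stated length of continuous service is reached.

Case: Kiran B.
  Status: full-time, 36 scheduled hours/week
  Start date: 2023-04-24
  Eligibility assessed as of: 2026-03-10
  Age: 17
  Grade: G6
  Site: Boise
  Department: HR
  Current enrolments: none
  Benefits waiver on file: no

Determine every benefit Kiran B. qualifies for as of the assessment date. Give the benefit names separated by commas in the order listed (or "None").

Education Assistance

Service from 2023-04-24 to 2026-03-10: 1051 days.
Education Assistance — status full-time ✓; no waiver, service 1051 days ≥ 180 days ✓; site Boise ✓ → eligible.
Vision Plan — status full-time ✓ (not excluded); no waiver, service 1051 days ≥ 120 days ✓; 36 hrs/wk ≥ 35 ✓; eligible for Education Assistance ✓; not enrolled in Education Assistance ✗ → not eligible.
Identity Protection Plan — no waiver, service 1051 days ≥ 180 days ✓; site Boise ✗ (not Albany or Cork) → not eligible.
Employer Retirement Match — dept HR ✓; 36 hrs/wk ≥ 20 ✓; service 1051 days ≥ 6 months (≈180 days) ✓; age 17 < 18 ✗ → not eligible.
Pet Insurance — status full-time ✓; no waiver, service 1051 days ≥ 2 years (≈730 days) ✓; dept HR ✗ → not eligible.
Bereavement Leave — status full-time ✓ (not excluded); service 1051 days ≥ 18 months (≈540 days) ✓; site Boise ✗ (not Osaka or Reno) → not eligible.
Sabbatical Program — status full-time ✓; service 1051 days < 5 years (≈1825 days) ✗ → not eligible.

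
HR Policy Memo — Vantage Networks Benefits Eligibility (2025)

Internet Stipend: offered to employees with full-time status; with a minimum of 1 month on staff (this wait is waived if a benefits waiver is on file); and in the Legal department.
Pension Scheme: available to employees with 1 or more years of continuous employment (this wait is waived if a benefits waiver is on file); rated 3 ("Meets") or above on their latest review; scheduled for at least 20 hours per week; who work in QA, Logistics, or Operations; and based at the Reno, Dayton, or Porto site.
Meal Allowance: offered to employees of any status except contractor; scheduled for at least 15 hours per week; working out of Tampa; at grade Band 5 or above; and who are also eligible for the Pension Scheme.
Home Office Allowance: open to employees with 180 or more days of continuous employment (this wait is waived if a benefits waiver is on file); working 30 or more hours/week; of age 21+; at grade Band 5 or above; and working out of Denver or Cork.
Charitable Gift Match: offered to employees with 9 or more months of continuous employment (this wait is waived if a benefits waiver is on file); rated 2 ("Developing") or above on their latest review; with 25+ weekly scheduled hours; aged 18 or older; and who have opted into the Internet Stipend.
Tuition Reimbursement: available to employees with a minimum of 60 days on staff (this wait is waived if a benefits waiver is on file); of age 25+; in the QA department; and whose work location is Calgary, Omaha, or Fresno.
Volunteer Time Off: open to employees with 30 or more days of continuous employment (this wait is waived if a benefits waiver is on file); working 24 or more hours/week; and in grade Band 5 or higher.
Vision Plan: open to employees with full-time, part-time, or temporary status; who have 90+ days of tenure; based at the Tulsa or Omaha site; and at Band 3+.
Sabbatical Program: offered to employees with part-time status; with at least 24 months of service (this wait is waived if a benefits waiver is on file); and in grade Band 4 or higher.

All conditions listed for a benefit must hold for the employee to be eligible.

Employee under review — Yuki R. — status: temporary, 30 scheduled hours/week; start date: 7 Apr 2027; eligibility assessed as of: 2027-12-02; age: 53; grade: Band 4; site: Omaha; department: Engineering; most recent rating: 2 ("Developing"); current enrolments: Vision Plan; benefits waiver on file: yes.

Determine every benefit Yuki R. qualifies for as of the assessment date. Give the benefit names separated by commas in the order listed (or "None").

Vision Plan

Service from 7 Apr 2027 to 2027-12-02: 239 days.
Internet Stipend — status temporary ✗ (requires full-time) → not eligible.
Pension Scheme — benefits waiver on file ✓; rating 2 < 3 ✗ → not eligible.
Meal Allowance — status temporary ✓ (not excluded); 30 hrs/wk ≥ 15 ✓; site Omaha ✗ (not Tampa) → not eligible.
Home Office Allowance — benefits waiver on file ✓; 30 hrs/wk ≥ 30 ✓; age 53 ≥ 21 ✓; grade Band 4 < Band 5 ✗ → not eligible.
Charitable Gift Match — benefits waiver on file ✓; rating 2 ≥ 2 ✓; 30 hrs/wk ≥ 25 ✓; age 53 ≥ 18 ✓; not enrolled in Internet Stipend ✗ → not eligible.
Tuition Reimbursement — benefits waiver on file ✓; age 53 ≥ 25 ✓; dept Engineering ✗ → not eligible.
Volunteer Time Off — benefits waiver on file ✓; 30 hrs/wk ≥ 24 ✓; grade Band 4 < Band 5 ✗ → not eligible.
Vision Plan — status temporary ✓; service 239 days ≥ 90 days ✓; site Omaha ✓; grade Band 4 ≥ Band 3 ✓ → eligible.
Sabbatical Program — status temporary ✗ (requires part-time) → not eligible.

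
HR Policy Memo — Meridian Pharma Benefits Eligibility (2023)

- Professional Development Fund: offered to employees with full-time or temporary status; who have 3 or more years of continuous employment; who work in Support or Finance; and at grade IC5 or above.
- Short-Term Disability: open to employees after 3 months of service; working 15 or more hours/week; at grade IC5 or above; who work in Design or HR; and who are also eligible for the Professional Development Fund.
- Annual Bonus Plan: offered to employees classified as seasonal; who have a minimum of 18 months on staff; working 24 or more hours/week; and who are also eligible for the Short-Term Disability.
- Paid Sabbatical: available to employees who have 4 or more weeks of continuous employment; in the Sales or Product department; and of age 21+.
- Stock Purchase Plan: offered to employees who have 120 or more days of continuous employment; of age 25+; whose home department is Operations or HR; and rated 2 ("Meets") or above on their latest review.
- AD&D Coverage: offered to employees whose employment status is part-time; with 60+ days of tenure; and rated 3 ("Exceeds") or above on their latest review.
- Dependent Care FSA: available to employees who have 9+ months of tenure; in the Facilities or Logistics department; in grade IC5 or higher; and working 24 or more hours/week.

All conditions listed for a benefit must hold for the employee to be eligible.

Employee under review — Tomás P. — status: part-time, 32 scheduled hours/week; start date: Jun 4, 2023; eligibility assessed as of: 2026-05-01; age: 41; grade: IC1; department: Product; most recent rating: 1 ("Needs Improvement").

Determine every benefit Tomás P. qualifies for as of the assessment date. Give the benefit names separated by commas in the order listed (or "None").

Service from Jun 4, 2023 to 2026-05-01: 1062 days.
Professional Development Fund — status part-time ✗ (requires full-time or temporary) → not eligible.
Short-Term Disability — service 1062 days ≥ 3 months (≈90 days) ✓; 32 hrs/wk ≥ 15 ✓; grade IC1 < IC5 ✗ → not eligible.
Annual Bonus Plan — status part-time ✗ (requires seasonal) → not eligible.
Paid Sabbatical — service 1062 days ≥ 4 weeks (≈28 days) ✓; dept Product ✓; age 41 ≥ 21 ✓ → eligible.
Stock Purchase Plan — service 1062 days ≥ 120 days ✓; age 41 ≥ 25 ✓; dept Product ✗ → not eligible.
AD&D Coverage — status part-time ✓; service 1062 days ≥ 60 days ✓; rating 1 < 3 ✗ → not eligible.
Dependent Care FSA — service 1062 days ≥ 9 months (≈270 days) ✓; dept Product ✗ → not eligible.

Paid Sabbatical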